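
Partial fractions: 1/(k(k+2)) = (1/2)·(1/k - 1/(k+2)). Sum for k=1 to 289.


1/(k(k+2)) = (1/2)·(1/k - 1/(k+2)) (partial fractions)
Telescoping: Σ = (1/2)·(1 + 1/2 - 1/290 - 1/291) = 31501/42195

Sum = 31501/42195


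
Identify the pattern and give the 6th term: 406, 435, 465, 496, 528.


Pattern: triangular numbers: n(n+1)/2
Terms: 406, 435, 465, 496, 528
Next term = 561

Next term = 561


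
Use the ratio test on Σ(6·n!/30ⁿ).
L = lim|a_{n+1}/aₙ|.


aₙ = 6·n!/30^n
a_{n+1}/aₙ = (n+1)!/30^(n+1) × 30^n/n!  (constant 6 cancels)
= (n+1)/30
L = lim(n→∞) (n+1)/30 = ∞
L > 1 → series DIVERGES

Diverges (ratio test: L = ∞ > 1)


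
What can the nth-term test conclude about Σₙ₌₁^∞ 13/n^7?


lim(n→∞) 13/n^7 = 0
lim aₙ = 0 → nth-term test is INCONCLUSIVE
(Need other tests; this is actually a convergent p-series with p=7 > 1)

Inconclusive (lim aₙ = 0; need another test)


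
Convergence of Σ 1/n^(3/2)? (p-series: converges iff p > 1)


p-series test: Σ c/n^p converges if p > 1, diverges if p ≤ 1 (constant c > 0 doesn't affect convergence).
p = 3/2
3/2 > 1 → CONVERGES

Converges (p = 3/2 > 1)


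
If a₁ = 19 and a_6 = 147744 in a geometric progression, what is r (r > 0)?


r^(n-1) = aₙ/a₁
r^5 = 147744/19 = 7776
r = 7776^(1/5)
= 6

r = 6


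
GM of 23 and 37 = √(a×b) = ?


GM = √(23×37) = √851 = 29.1719

GM = 29.1719


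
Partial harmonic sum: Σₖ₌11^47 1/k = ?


Σₖ₌11^47 1/k = 1/11 + 1/12 + 1/13 + ... + 1/47
= 668063497598133037223/442720643463713815200
≈ 1.509

Sum = 668063497598133037223/442720643463713815200 ≈ 1.509


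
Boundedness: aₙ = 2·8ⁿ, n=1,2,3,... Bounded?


aₙ = 2·8ⁿ → as n→∞, aₙ→∞ (since base 8 > 1)
No finite upper bound exists
The sequence is UNBOUNDED

Unbounded (aₙ → ∞ as n → ∞)


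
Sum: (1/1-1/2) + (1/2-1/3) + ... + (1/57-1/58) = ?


Telescoping: adjacent terms cancel.
= 1/1 - 1/58
= 1 - 1/58 = 57/58

Sum = 57/58


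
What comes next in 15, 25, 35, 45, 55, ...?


Pattern: arithmetic (d=10)
Terms: 15, 25, 35, 45, 55
Next term = 65

Next term = 65


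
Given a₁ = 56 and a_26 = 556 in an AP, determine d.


d = (aₙ - a₁)/(n-1)
= (556 - 56)/(26-1)
= 500/25 = 20

d = 20


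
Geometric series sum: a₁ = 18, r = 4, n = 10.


Sₙ = 18×(4^10 - 1)/(4 - 1)
= 18×(1048576 - 1)/3
= 18×1048575/3
= 6291450

S_10 = 6291450


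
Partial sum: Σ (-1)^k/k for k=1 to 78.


S = -1 + 1/2 - 1/3 + 1/4 - 1/5 + 1/6 - 1/7 + 1/8 ± ...
= -0.6868
(Full series converges to -ln(2) ≈ -0.6931)

S_78 = -0.6868


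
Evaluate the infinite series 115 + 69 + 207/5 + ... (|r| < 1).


S∞ = a₁/(1-r) = 115/(1 - 3/5)
= 115/(2/5)
= 575/2

S∞ = 575/2


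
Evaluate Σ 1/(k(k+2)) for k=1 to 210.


1/(k(k+2)) = (1/2)·(1/k - 1/(k+2)) (partial fractions)
Telescoping: Σ = (1/2)·(1 + 1/2 - 1/211 - 1/212) = 66675/89464

Sum = 66675/89464


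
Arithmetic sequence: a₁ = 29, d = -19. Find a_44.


aₙ = a₁ + (n-1)d
= 29 + (44-1)×-19
= 29 - 817
= -788

a_44 = -788


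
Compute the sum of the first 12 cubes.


n(n+1)/2 = 12×13/2 = 78
Σk³ = 78² = 6084

Σk³ = 6084


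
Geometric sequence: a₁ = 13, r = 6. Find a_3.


aₙ = a₁·r^(n-1)
= 13×6^2
= 13×36
= 468

a_3 = 468


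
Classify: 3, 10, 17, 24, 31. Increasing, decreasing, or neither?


Differences: 7, 7, 7, 7
All differences > 0 → strictly INCREASING

Monotonically increasing


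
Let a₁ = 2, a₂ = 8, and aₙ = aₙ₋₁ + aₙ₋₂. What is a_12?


Computing iteratively: 2, 8, 10, 18, 28, 46, 74, 120, 194, 314, 508, 822
a_12 = 822

a_12 = 822


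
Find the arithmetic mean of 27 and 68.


AM = (27 + 68)/2 = 95/2 = 47.5

AM = 47.5


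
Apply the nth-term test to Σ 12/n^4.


lim(n→∞) 12/n^4 = 0
lim aₙ = 0 → nth-term test is INCONCLUSIVE
(Need other tests; this is actually a convergent p-series with p=4 > 1)

Inconclusive (lim aₙ = 0; need another test)


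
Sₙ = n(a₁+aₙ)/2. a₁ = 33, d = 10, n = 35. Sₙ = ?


aₙ = 33 + (35-1)×10 = 373
Sₙ = n(a₁+aₙ)/2 = 35×(33+373)/2
= 35×406/2 = 7105

S_35 = 7105


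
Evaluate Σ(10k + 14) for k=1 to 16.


Σ(10k+14) = 10·Σk + 14·n
= 10·136 + 14·16
= 1360 + 224 = 1584

Σ = 1584


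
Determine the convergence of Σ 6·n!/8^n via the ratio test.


aₙ = 6·n!/8^n
a_{n+1}/aₙ = (n+1)!/8^(n+1) × 8^n/n!  (constant 6 cancels)
= (n+1)/8
L = lim(n→∞) (n+1)/8 = ∞
L > 1 → series DIVERGES

Diverges (ratio test: L = ∞ > 1)


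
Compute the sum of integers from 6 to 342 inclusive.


Σₖ₌6^342 k = Σₖ₌₁^342 k − Σₖ₌₁^5 k
= 342·343/2 − 5·6/2
= 58653 − 15 = 58638

Σk = 58638


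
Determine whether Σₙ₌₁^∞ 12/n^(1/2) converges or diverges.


p-series test: Σ c/n^p converges if p > 1, diverges if p ≤ 1 (constant c > 0 doesn't affect convergence).
p = 1/2
1/2 ≤ 1 → DIVERGES

Diverges (p = 1/2 ≤ 1)


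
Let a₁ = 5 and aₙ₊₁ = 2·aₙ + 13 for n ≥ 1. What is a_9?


Computing step by step:
a_1 = 5
a_2 = 23
a_3 = 59
a_4 = 131
a_5 = 275
a_6 = 563
a_7 = 1139
a_8 = 2291
a_9 = 4595


a_9 = 4595


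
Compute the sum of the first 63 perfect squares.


n = 63
n(n+1)(2n+1)/6 = 63×64×127/6
= 512064/6 = 85344

Σk² = 85344


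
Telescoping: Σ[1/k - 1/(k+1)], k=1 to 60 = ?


Telescoping: adjacent terms cancel.
= 1/1 - 1/61
= 1 - 1/61 = 60/61

Sum = 60/61


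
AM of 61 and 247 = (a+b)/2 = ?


AM = (61 + 247)/2 = 308/2 = 154

AM = 154


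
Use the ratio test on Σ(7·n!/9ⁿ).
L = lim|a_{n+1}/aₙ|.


aₙ = 7·n!/9^n
a_{n+1}/aₙ = (n+1)!/9^(n+1) × 9^n/n!  (constant 7 cancels)
= (n+1)/9
L = lim(n→∞) (n+1)/9 = ∞
L > 1 → series DIVERGES

Diverges (ratio test: L = ∞ > 1)


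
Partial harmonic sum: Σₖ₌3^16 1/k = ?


Σₖ₌3^16 1/k = 1/3 + 1/4 + 1/5 + ... + 1/16
= 1355479/720720
≈ 1.8807

Sum = 1355479/720720 ≈ 1.8807


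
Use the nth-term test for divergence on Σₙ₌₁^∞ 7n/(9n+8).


lim(n→∞) 7n/(9n+8) = 7/9 = 7/9  (divide numerator and denominator by n)
lim aₙ = 7/9 ≠ 0 → series DIVERGES

Diverges (lim aₙ = 7/9 ≠ 0)


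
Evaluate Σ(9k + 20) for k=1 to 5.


Σ(9k+20) = 9·Σk + 20·n
= 9·15 + 20·5
= 135 + 100 = 235

Σ = 235


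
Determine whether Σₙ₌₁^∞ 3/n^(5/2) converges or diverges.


p-series test: Σ c/n^p converges if p > 1, diverges if p ≤ 1 (constant c > 0 doesn't affect convergence).
p = 5/2
5/2 > 1 → CONVERGES

Converges (p = 5/2 > 1)


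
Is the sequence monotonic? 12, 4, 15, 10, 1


Differences: -8, 11, -5, -9
Difference at position 2 is +11 (> 0) but position 1 is -8 (< 0) — sequence both rises and falls
→ NOT monotonic

Not monotonic


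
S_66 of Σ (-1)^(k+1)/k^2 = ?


S = 1 - 1/4 + 1/9 - 1/16 + 1/25 - 1/36 + 1/49 - 1/64 ± ...
= 0.8224
(Full series converges to +π²/12 ≈ +0.8225)

S_66 = 0.8224


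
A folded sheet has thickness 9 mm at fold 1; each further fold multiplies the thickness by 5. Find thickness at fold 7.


aₙ = a₁·r^(n-1)
= 9×5^6
= 9×15625
= 140625

a_7 = 140625


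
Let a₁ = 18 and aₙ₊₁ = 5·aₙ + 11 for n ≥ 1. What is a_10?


Computing step by step:
a_1 = 18
a_2 = 101
a_3 = 516
a_4 = 2591
a_5 = 12966
a_6 = 64841
a_7 = 324216
a_8 = 1621091
a_9 = 8105466
a_10 = 40527341


a_10 = 40527341


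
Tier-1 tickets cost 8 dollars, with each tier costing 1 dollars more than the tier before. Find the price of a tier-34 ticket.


aₙ = a₁ + (n-1)d
= 8 + (34-1)×1
= 8 + 33
= 41

a_34 = 41


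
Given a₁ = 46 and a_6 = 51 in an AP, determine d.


d = (aₙ - a₁)/(n-1)
= (51 - 46)/(6-1)
= 5/5 = 1

d = 1


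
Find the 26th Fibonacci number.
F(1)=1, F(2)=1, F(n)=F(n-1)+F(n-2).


Fibonacci sequence: 1, 1, 2, 3, 5, 8, 13, 21, 34, 55, 89, ...
F(26) = 121393

F(26) = 121393


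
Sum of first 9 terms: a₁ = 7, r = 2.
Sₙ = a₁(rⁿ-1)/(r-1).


Sₙ = 7×(2^9 - 1)/(2 - 1)
= 7×(512 - 1)/1
= 7×511/1
= 3577

S_9 = 3577


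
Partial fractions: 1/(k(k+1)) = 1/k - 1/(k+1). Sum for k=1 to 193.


1/(k(k+1)) = 1/k - 1/(k+1) (partial fractions)
Telescoping: Σ = 1 - 1/194 = 193/194

Sum = 193/194


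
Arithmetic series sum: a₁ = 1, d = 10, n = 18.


aₙ = 1 + (18-1)×10 = 171
Sₙ = n(a₁+aₙ)/2 = 18×(1+171)/2
= 18×172/2 = 1548

S_18 = 1548


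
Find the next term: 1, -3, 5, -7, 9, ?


Pattern: alternating sign, magnitude arithmetic (d=2)
Terms: 1, -3, 5, -7, 9
Next term = -11

Next term = -11


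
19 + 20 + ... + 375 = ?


Σₖ₌19^375 k = Σₖ₌₁^375 k − Σₖ₌₁^18 k
= 375·376/2 − 18·19/2
= 70500 − 171 = 70329

Σk = 70329


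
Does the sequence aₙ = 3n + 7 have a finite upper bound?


aₙ = 3n + 7 → as n→∞, aₙ→∞
No finite upper bound exists
The sequence is UNBOUNDED

Unbounded (aₙ → ∞ as n → ∞)


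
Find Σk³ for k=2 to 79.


Σₖ₌2^79 k³ = [79·80/2]² − [1·2/2]²
= 9985600 − 1 = 9985599

Σk³ = 9985599


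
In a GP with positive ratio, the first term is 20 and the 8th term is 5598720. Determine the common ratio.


r^(n-1) = aₙ/a₁
r^7 = 5598720/20 = 279936
r = 279936^(1/7)
= 6

r = 6


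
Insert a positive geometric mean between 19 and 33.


GM = √(19×33) = √627 = 25.04

GM = 25.04


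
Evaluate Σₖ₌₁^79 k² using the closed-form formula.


n = 79
n(n+1)(2n+1)/6 = 79×80×159/6
= 1004880/6 = 167480

Σk² = 167480


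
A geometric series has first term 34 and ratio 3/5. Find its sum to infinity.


S∞ = a₁/(1-r) = 34/(1 - 3/5)
= 34/(2/5)
= 85

S∞ = 85


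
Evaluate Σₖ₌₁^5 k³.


n(n+1)/2 = 5×6/2 = 15
Σk³ = 15² = 225

Σk³ = 225


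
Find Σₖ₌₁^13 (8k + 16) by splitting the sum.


Σ(8k+16) = 8·Σk + 16·n
= 8·91 + 16·13
= 728 + 208 = 936

Σ = 936


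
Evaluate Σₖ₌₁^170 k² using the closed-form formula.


n = 170
n(n+1)(2n+1)/6 = 170×171×341/6
= 9912870/6 = 1652145

Σk² = 1652145


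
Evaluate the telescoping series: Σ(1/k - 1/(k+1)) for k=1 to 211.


Telescoping: adjacent terms cancel.
= 1/1 - 1/212
= 1 - 1/212 = 211/212

Sum = 211/212


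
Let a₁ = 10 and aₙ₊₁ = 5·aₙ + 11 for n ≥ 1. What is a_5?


Computing step by step:
a_1 = 10
a_2 = 61
a_3 = 316
a_4 = 1591
a_5 = 7966


a_5 = 7966


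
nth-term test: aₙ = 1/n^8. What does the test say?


lim(n→∞) 1/n^8 = 0
lim aₙ = 0 → nth-term test is INCONCLUSIVE
(Need other tests; this is actually a convergent p-series with p=8 > 1)

Inconclusive (lim aₙ = 0; need another test)


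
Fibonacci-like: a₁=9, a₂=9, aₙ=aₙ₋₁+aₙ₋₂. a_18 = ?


Computing iteratively: 9, 9, 18, 27, 45, 72, 117, 189, 306, 495, 801, 1296, ...
a_18 = 23256

a_18 = 23256


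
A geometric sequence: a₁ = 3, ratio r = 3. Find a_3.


aₙ = a₁·r^(n-1)
= 3×3^2
= 3×9
= 27

a_3 = 27


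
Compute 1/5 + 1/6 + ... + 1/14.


Σₖ₌5^14 1/k = 1/5 + 1/6 + 1/7 + 1/8 + 1/9 + 1/10 + 1/11 + 1/12 + 1/13 + 1/14
= 420983/360360
≈ 1.1682

Sum = 420983/360360 ≈ 1.1682


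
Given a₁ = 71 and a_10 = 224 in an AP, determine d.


d = (aₙ - a₁)/(n-1)
= (224 - 71)/(10-1)
= 153/9 = 17

d = 17


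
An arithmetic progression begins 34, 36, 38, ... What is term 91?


aₙ = a₁ + (n-1)d
= 34 + (91-1)×2
= 34 + 180
= 214

a_91 = 214


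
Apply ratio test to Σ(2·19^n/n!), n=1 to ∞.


aₙ = 2·19^n/n!
a_{n+1}/aₙ = 19^(n+1)/(n+1)! × n!/19^n  (constant 2 cancels)
= 19/(n+1)
L = lim(n→∞) 19/(n+1) = 0
L < 1 → series CONVERGES

Converges (ratio test: L = 0 < 1)


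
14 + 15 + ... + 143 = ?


Σₖ₌14^143 k = Σₖ₌₁^143 k − Σₖ₌₁^13 k
= 143·144/2 − 13·14/2
= 10296 − 91 = 10205

Σk = 10205


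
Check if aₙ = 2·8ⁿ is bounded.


aₙ = 2·8ⁿ → as n→∞, aₙ→∞ (since base 8 > 1)
No finite upper bound exists
The sequence is UNBOUNDED

Unbounded (aₙ → ∞ as n → ∞)


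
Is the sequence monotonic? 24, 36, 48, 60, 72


Differences: 12, 12, 12, 12
All differences > 0 → strictly INCREASING

Monotonically increasing


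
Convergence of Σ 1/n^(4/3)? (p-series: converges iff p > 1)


p-series test: Σ c/n^p converges if p > 1, diverges if p ≤ 1 (constant c > 0 doesn't affect convergence).
p = 4/3
4/3 > 1 → CONVERGES

Converges (p = 4/3 > 1)


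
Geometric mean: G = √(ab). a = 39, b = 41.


GM = √(39×41) = √1599 = 39.9875

GM = 39.9875


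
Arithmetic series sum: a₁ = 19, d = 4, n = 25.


aₙ = 19 + (25-1)×4 = 115
Sₙ = n(a₁+aₙ)/2 = 25×(19+115)/2
= 25×134/2 = 1675

S_25 = 1675


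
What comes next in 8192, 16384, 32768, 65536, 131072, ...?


Pattern: powers of 2: 2ⁿ
Terms: 8192, 16384, 32768, 65536, 131072
Next term = 262144

Next term = 262144


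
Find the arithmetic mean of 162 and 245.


AM = (162 + 245)/2 = 407/2 = 203.5

AM = 203.5


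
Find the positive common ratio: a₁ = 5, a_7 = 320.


r^(n-1) = aₙ/a₁
r^6 = 320/5 = 64
r = 64^(1/6)
= ±2; taking r > 0 gives r = 2

r = 2


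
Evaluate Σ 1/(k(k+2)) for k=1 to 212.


1/(k(k+2)) = (1/2)·(1/k - 1/(k+2)) (partial fractions)
Telescoping: Σ = (1/2)·(1 + 1/2 - 1/213 - 1/214) = 33973/45582

Sum = 33973/45582


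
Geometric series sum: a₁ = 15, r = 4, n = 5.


Sₙ = 15×(4^5 - 1)/(4 - 1)
= 15×(1024 - 1)/3
= 15×1023/3
= 5115

S_5 = 5115


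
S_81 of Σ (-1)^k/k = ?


S = -1 + 1/2 - 1/3 + 1/4 - 1/5 + 1/6 - 1/7 + 1/8 ± ...
= -0.6993
(Full series converges to -ln(2) ≈ -0.6931)

S_81 = -0.6993


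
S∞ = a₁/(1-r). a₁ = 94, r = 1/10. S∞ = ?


S∞ = a₁/(1-r) = 94/(1 - 1/10)
= 94/(9/10)
= 940/9

S∞ = 940/9


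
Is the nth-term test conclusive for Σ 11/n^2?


lim(n→∞) 11/n^2 = 0
lim aₙ = 0 → nth-term test is INCONCLUSIVE
(Need other tests; this is actually a convergent p-series with p=2 > 1)

Inconclusive (lim aₙ = 0; need another test)


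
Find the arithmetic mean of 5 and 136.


AM = (5 + 136)/2 = 141/2 = 70.5

AM = 70.5


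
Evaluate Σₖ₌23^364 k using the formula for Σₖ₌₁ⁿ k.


Σₖ₌23^364 k = Σₖ₌₁^364 k − Σₖ₌₁^22 k
= 364·365/2 − 22·23/2
= 66430 − 253 = 66177

Σk = 66177


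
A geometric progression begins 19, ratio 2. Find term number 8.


aₙ = a₁·r^(n-1)
= 19×2^7
= 19×128
= 2432

a_8 = 2432


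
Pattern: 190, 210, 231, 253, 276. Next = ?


Pattern: triangular numbers: n(n+1)/2
Terms: 190, 210, 231, 253, 276
Next term = 300

Next term = 300


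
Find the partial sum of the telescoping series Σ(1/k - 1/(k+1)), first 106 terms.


Telescoping: adjacent terms cancel.
= 1/1 - 1/107
= 1 - 1/107 = 106/107

Sum = 106/107


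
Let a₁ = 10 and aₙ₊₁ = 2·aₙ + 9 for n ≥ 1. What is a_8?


Computing step by step:
a_1 = 10
a_2 = 29
a_3 = 67
a_4 = 143
a_5 = 295
a_6 = 599
a_7 = 1207
a_8 = 2423


a_8 = 2423


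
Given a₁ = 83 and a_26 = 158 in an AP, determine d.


d = (aₙ - a₁)/(n-1)
= (158 - 83)/(26-1)
= 75/25 = 3

d = 3


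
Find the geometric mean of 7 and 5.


GM = √(7×5) = √35 = 5.9161

GM = 5.9161


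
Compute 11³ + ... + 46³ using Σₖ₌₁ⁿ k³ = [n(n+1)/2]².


Σₖ₌11^46 k³ = [46·47/2]² − [10·11/2]²
= 1168561 − 3025 = 1165536

Σk³ = 1165536


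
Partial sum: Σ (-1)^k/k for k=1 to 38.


S = -1 + 1/2 - 1/3 + 1/4 - 1/5 + 1/6 - 1/7 + 1/8 ± ...
= -0.6802
(Full series converges to -ln(2) ≈ -0.6931)

S_38 = -0.6802


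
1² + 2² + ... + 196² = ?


n = 196
n(n+1)(2n+1)/6 = 196×197×393/6
= 15174516/6 = 2529086

Σk² = 2529086


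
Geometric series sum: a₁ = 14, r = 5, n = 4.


Sₙ = 14×(5^4 - 1)/(5 - 1)
= 14×(625 - 1)/4
= 14×624/4
= 2184

S_4 = 2184


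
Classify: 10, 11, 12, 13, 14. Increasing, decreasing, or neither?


Differences: 1, 1, 1, 1
All differences > 0 → strictly INCREASING

Monotonically increasing


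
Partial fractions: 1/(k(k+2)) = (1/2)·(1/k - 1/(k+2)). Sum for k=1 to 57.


1/(k(k+2)) = (1/2)·(1/k - 1/(k+2)) (partial fractions)
Telescoping: Σ = (1/2)·(1 + 1/2 - 1/58 - 1/59) = 1254/1711

Sum = 1254/1711


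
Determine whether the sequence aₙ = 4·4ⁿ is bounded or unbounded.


aₙ = 4·4ⁿ → as n→∞, aₙ→∞ (since base 4 > 1)
No finite upper bound exists
The sequence is UNBOUNDED

Unbounded (aₙ → ∞ as n → ∞)


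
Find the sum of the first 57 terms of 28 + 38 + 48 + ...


aₙ = 28 + (57-1)×10 = 588
Sₙ = n(a₁+aₙ)/2 = 57×(28+588)/2
= 57×616/2 = 17556

S_57 = 17556


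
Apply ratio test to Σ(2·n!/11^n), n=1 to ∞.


aₙ = 2·n!/11^n
a_{n+1}/aₙ = (n+1)!/11^(n+1) × 11^n/n!  (constant 2 cancels)
= (n+1)/11
L = lim(n→∞) (n+1)/11 = ∞
L > 1 → series DIVERGES

Diverges (ratio test: L = ∞ > 1)


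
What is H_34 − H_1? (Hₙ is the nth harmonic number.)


Σₖ₌2^34 1/k = 1/2 + 1/3 + 1/4 + ... + 1/34
= 40934600117149/13127595717600
≈ 3.1182

Sum = 40934600117149/13127595717600 ≈ 3.1182


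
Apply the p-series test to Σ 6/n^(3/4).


p-series test: Σ c/n^p converges if p > 1, diverges if p ≤ 1 (constant c > 0 doesn't affect convergence).
p = 3/4
3/4 ≤ 1 → DIVERGES

Diverges (p = 3/4 ≤ 1)


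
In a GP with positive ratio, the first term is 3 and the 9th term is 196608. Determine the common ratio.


r^(n-1) = aₙ/a₁
r^8 = 196608/3 = 65536
r = 65536^(1/8)
= ±4; taking r > 0 gives r = 4

r = 4


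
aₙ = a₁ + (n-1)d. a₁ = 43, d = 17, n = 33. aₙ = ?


aₙ = a₁ + (n-1)d
= 43 + (33-1)×17
= 43 + 544
= 587

a_33 = 587


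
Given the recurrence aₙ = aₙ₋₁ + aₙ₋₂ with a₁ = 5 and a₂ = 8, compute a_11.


Computing iteratively: 5, 8, 13, 21, 34, 55, 89, 144, 233, 377, 610
a_11 = 610

a_11 = 610


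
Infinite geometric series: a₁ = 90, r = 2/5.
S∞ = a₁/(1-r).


S∞ = a₁/(1-r) = 90/(1 - 2/5)
= 90/(3/5)
= 150

S∞ = 150


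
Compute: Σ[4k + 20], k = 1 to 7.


Σ(4k+20) = 4·Σk + 20·n
= 4·28 + 20·7
= 112 + 140 = 252

Σ = 252


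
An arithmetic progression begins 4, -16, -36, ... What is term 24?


aₙ = a₁ + (n-1)d
= 4 + (24-1)×-20
= 4 - 460
= -456

a_24 = -456


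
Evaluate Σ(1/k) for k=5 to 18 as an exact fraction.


Σₖ₌5^18 1/k = 1/5 + 1/6 + 1/7 + ... + 1/18
= 5765801/4084080
≈ 1.4118

Sum = 5765801/4084080 ≈ 1.4118


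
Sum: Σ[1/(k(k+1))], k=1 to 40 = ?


1/(k(k+1)) = 1/k - 1/(k+1) (partial fractions)
Telescoping: Σ = 1 - 1/41 = 40/41

Sum = 40/41


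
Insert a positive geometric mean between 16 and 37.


GM = √(16×37) = √592 = 24.3311

GM = 24.3311


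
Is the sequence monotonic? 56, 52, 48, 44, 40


Differences: -4, -4, -4, -4
All differences < 0 → strictly DECREASING

Monotonically decreasing


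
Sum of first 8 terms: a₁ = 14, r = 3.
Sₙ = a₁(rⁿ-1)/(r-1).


Sₙ = 14×(3^8 - 1)/(3 - 1)
= 14×(6561 - 1)/2
= 14×6560/2
= 45920

S_8 = 45920


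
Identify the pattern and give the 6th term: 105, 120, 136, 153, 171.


Pattern: triangular numbers: n(n+1)/2
Terms: 105, 120, 136, 153, 171
Next term = 190

Next term = 190


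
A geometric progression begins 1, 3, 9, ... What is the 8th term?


aₙ = a₁·r^(n-1)
= 1×3^7
= 1×2187
= 2187

a_8 = 2187


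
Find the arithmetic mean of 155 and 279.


AM = (155 + 279)/2 = 434/2 = 217

AM = 217


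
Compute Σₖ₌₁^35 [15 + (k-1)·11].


aₙ = 15 + (35-1)×11 = 389
Sₙ = n(a₁+aₙ)/2 = 35×(15+389)/2
= 35×404/2 = 7070

S_35 = 7070


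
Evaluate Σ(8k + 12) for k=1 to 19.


Σ(8k+12) = 8·Σk + 12·n
= 8·190 + 12·19
= 1520 + 228 = 1748

Σ = 1748


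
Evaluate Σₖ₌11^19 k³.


Σₖ₌11^19 k³ = [19·20/2]² − [10·11/2]²
= 36100 − 3025 = 33075

Σk³ = 33075


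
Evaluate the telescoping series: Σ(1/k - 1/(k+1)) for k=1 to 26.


Telescoping: adjacent terms cancel.
= 1/1 - 1/27
= 1 - 1/27 = 26/27

Sum = 26/27


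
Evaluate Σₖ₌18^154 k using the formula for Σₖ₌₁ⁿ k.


Σₖ₌18^154 k = Σₖ₌₁^154 k − Σₖ₌₁^17 k
= 154·155/2 − 17·18/2
= 11935 − 153 = 11782

Σk = 11782


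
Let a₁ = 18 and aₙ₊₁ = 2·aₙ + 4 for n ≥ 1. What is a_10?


Computing step by step:
a_1 = 18
a_2 = 40
a_3 = 84
a_4 = 172
a_5 = 348
a_6 = 700
a_7 = 1404
a_8 = 2812
a_9 = 5628
a_10 = 11260


a_10 = 11260


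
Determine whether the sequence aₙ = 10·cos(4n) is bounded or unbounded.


For all n, -1 ≤ cos(4n) ≤ 1, so -10 ≤ 10·cos(4n) ≤ 10
Lower bound: -10, Upper bound: 10
The sequence IS bounded

Bounded (-10 ≤ aₙ ≤ 10)


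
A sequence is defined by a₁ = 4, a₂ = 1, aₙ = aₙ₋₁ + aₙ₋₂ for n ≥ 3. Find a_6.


Computing iteratively: 4, 1, 5, 6, 11, 17
a_6 = 17

a_6 = 17


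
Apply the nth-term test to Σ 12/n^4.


lim(n→∞) 12/n^4 = 0
lim aₙ = 0 → nth-term test is INCONCLUSIVE
(Need other tests; this is actually a convergent p-series with p=4 > 1)

Inconclusive (lim aₙ = 0; need another test)


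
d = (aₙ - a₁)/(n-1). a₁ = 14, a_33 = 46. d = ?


d = (aₙ - a₁)/(n-1)
= (46 - 14)/(33-1)
= 32/32 = 1

d = 1


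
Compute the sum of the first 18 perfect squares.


n = 18
n(n+1)(2n+1)/6 = 18×19×37/6
= 12654/6 = 2109

Σk² = 2109


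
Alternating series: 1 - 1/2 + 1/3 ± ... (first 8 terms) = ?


S = 1 - 1/2 + 1/3 - 1/4 + 1/5 - 1/6 + 1/7 - 1/8
= 0.6345
(Full series converges to +ln(2) ≈ +0.6931)

S_8 = 0.6345


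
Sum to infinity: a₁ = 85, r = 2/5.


S∞ = a₁/(1-r) = 85/(1 - 2/5)
= 85/(3/5)
= 425/3

S∞ = 425/3


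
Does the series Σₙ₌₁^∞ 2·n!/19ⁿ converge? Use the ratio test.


aₙ = 2·n!/19^n
a_{n+1}/aₙ = (n+1)!/19^(n+1) × 19^n/n!  (constant 2 cancels)
= (n+1)/19
L = lim(n→∞) (n+1)/19 = ∞
L > 1 → series DIVERGES

Diverges (ratio test: L = ∞ > 1)


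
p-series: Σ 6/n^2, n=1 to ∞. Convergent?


p-series test: Σ c/n^p converges if p > 1, diverges if p ≤ 1 (constant c > 0 doesn't affect convergence).
p = 2
2 > 1 → CONVERGES

Converges (p = 2 > 1)


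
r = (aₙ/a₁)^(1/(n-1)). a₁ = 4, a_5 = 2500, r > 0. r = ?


r^(n-1) = aₙ/a₁
r^4 = 2500/4 = 625
r = 625^(1/4)
= ±5; taking r > 0 gives r = 5

r = 5


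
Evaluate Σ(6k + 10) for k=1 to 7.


Σ(6k+10) = 6·Σk + 10·n
= 6·28 + 10·7
= 168 + 70 = 238

Σ = 238


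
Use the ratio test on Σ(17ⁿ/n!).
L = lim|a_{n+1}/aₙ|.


aₙ = 17^n/n!
a_{n+1}/aₙ = 17^(n+1)/(n+1)! × n!/17^n
= 17/(n+1)
L = lim(n→∞) 17/(n+1) = 0
L < 1 → series CONVERGES

Converges (ratio test: L = 0 < 1)


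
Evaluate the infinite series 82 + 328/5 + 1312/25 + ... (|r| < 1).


S∞ = a₁/(1-r) = 82/(1 - 4/5)
= 82/(1/5)
= 410

S∞ = 410


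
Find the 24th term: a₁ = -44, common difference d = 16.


aₙ = a₁ + (n-1)d
= -44 + (24-1)×16
= -44 + 368
= 324

a_24 = 324


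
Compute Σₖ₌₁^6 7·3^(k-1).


Sₙ = 7×(3^6 - 1)/(3 - 1)
= 7×(729 - 1)/2
= 7×728/2
= 2548

S_6 = 2548


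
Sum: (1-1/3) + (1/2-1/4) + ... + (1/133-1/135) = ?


Telescoping with gap 2: two head and two tail terms survive.
= (1 + 1/2) - (1/134 + 1/135)
= 3/2 - 1/134 - 1/135 = 13433/9045

Sum = 13433/9045


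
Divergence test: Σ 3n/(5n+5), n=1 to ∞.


lim(n→∞) 3n/(5n+5) = 3/5 = 3/5  (divide numerator and denominator by n)
lim aₙ = 3/5 ≠ 0 → series DIVERGES

Diverges (lim aₙ = 3/5 ≠ 0)


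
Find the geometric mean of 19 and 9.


GM = √(19×9) = √171 = 13.0767

GM = 13.0767


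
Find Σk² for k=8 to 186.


Σₖ₌8^186 k² = Σₖ₌₁^186 k² − Σₖ₌₁^7 k²
= 186·187·373/6 − 7·8·15/6
= 2162281 − 140 = 2162141

Σk² = 2162141


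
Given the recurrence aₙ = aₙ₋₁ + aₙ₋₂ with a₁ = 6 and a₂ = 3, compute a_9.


Computing iteratively: 6, 3, 9, 12, 21, 33, 54, 87, 141
a_9 = 141

a_9 = 141


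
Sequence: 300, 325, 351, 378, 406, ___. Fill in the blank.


Pattern: triangular numbers: n(n+1)/2
Terms: 300, 325, 351, 378, 406
Next term = 435

Next term = 435


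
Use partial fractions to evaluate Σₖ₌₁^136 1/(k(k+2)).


1/(k(k+2)) = (1/2)·(1/k - 1/(k+2)) (partial fractions)
Telescoping: Σ = (1/2)·(1 + 1/2 - 1/137 - 1/138) = 7021/9453

Sum = 7021/9453


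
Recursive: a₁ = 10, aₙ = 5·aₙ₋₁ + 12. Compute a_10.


Computing step by step:
a_1 = 10
a_2 = 62
a_3 = 322
a_4 = 1622
a_5 = 8122
a_6 = 40622
a_7 = 203122
a_8 = 1015622
a_9 = 5078122
a_10 = 25390622


a_10 = 25390622


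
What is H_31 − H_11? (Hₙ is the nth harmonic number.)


Σₖ₌12^31 1/k = 1/12 + 1/13 + 1/14 + ... + 1/31
= 72733748345767/72201776446800
≈ 1.0074

Sum = 72733748345767/72201776446800 ≈ 1.0074


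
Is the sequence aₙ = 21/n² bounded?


a₁ = 21, a₂ = 21/4, a₃ = 21/9, ...
0 < aₙ ≤ 21 for all n ≥ 1
The sequence IS bounded

Bounded (0 < aₙ ≤ 21)


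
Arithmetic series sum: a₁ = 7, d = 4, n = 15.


aₙ = 7 + (15-1)×4 = 63
Sₙ = n(a₁+aₙ)/2 = 15×(7+63)/2
= 15×70/2 = 525

S_15 = 525


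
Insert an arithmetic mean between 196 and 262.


AM = (196 + 262)/2 = 458/2 = 229

AM = 229


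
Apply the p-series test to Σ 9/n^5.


p-series test: Σ c/n^p converges if p > 1, diverges if p ≤ 1 (constant c > 0 doesn't affect convergence).
p = 5
5 > 1 → CONVERGES

Converges (p = 5 > 1)


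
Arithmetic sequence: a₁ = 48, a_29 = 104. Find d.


d = (aₙ - a₁)/(n-1)
= (104 - 48)/(29-1)
= 56/28 = 2

d = 2


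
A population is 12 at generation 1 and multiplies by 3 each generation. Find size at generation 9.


aₙ = a₁·r^(n-1)
= 12×3^8
= 12×6561
= 78732

a_9 = 78732


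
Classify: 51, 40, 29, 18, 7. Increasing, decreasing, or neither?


Differences: -11, -11, -11, -11
All differences < 0 → strictly DECREASING

Monotonically decreasing


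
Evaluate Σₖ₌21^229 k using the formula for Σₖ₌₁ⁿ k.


Σₖ₌21^229 k = Σₖ₌₁^229 k − Σₖ₌₁^20 k
= 229·230/2 − 20·21/2
= 26335 − 210 = 26125

Σk = 26125


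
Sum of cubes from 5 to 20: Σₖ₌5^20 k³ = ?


Σₖ₌5^20 k³ = [20·21/2]² − [4·5/2]²
= 44100 − 100 = 44000

Σk³ = 44000


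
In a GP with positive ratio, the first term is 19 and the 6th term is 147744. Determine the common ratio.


r^(n-1) = aₙ/a₁
r^5 = 147744/19 = 7776
r = 7776^(1/5)
= 6

r = 6


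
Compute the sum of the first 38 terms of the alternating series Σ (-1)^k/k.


S = -1 + 1/2 - 1/3 + 1/4 - 1/5 + 1/6 - 1/7 + 1/8 ± ...
= -0.6802
(Full series converges to -ln(2) ≈ -0.6931)

S_38 = -0.6802


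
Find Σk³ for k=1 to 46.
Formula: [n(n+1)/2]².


n(n+1)/2 = 46×47/2 = 1081
Σk³ = 1081² = 1168561

Σk³ = 1168561


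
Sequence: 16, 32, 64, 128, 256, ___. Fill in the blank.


Pattern: powers of 2: 2ⁿ
Terms: 16, 32, 64, 128, 256
Next term = 512

Next term = 512


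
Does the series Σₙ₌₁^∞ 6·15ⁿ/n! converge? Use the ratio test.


aₙ = 6·15^n/n!
a_{n+1}/aₙ = 15^(n+1)/(n+1)! × n!/15^n  (constant 6 cancels)
= 15/(n+1)
L = lim(n→∞) 15/(n+1) = 0
L < 1 → series CONVERGES

Converges (ratio test: L = 0 < 1)


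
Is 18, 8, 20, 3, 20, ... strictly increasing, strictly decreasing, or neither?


Differences: -10, 12, -17, 17
Difference at position 2 is +12 (> 0) but position 1 is -10 (< 0) — sequence both rises and falls
→ NOT monotonic

Not monotonic


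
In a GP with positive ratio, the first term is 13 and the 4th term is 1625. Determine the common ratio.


r^(n-1) = aₙ/a₁
r^3 = 1625/13 = 125
r = 125^(1/3)
= 5

r = 5


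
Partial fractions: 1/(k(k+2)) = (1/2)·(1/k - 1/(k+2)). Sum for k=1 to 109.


1/(k(k+2)) = (1/2)·(1/k - 1/(k+2)) (partial fractions)
Telescoping: Σ = (1/2)·(1 + 1/2 - 1/110 - 1/111) = 9047/12210

Sum = 9047/12210


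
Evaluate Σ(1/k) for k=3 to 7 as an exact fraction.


Σₖ₌3^7 1/k = 1/3 + 1/4 + 1/5 + 1/6 + 1/7
= 153/140
≈ 1.0929

Sum = 153/140 ≈ 1.0929


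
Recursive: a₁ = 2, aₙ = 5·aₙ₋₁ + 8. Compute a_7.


Computing step by step:
a_1 = 2
a_2 = 18
a_3 = 98
a_4 = 498
a_5 = 2498
a_6 = 12498
a_7 = 62498


a_7 = 62498


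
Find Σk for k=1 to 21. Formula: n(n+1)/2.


n(n+1)/2 = 21×22/2 = 462/2 = 231

Σk = 231


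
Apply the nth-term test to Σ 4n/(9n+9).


lim(n→∞) 4n/(9n+9) = 4/9 = 4/9  (divide numerator and denominator by n)
lim aₙ = 4/9 ≠ 0 → series DIVERGES

Diverges (lim aₙ = 4/9 ≠ 0)


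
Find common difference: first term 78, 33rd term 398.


d = (aₙ - a₁)/(n-1)
= (398 - 78)/(33-1)
= 320/32 = 10

d = 10


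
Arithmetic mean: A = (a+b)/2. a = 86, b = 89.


AM = (86 + 89)/2 = 175/2 = 87.5

AM = 87.5


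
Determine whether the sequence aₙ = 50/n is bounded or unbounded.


a₁ = 50, a₂ = 50/2, a₃ = 50/3, ...
0 < aₙ ≤ 50 for all n ≥ 1
Lower bound: 0, Upper bound: 50
The sequence IS bounded

Bounded (0 < aₙ ≤ 50)


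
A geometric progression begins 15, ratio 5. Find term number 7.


aₙ = a₁·r^(n-1)
= 15×5^6
= 15×15625
= 234375

a_7 = 234375


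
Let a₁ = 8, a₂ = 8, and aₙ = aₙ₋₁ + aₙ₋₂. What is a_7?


Computing iteratively: 8, 8, 16, 24, 40, 64, 104
a_7 = 104

a_7 = 104


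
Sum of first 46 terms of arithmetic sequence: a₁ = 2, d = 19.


aₙ = 2 + (46-1)×19 = 857
Sₙ = n(a₁+aₙ)/2 = 46×(2+857)/2
= 46×859/2 = 19757

S_46 = 19757


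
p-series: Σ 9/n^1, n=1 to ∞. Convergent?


p-series test: Σ c/n^p converges if p > 1, diverges if p ≤ 1 (constant c > 0 doesn't affect convergence).
p = 1
1 ≤ 1 → DIVERGES

Diverges (p = 1 ≤ 1)


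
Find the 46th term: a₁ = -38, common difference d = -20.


aₙ = a₁ + (n-1)d
= -38 + (46-1)×-20
= -38 - 900
= -938

a_46 = -938


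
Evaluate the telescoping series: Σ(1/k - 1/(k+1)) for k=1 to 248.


Telescoping: adjacent terms cancel.
= 1/1 - 1/249
= 1 - 1/249 = 248/249

Sum = 248/249


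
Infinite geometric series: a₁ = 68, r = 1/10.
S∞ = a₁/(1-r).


S∞ = a₁/(1-r) = 68/(1 - 1/10)
= 68/(9/10)
= 680/9

S∞ = 680/9


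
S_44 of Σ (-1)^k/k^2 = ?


S = -1 + 1/4 - 1/9 + 1/16 - 1/25 + 1/36 - 1/49 + 1/64 ± ...
= -0.8222
(Full series converges to -π²/12 ≈ -0.8225)

S_44 = -0.8222


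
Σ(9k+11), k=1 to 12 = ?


Σ(9k+11) = 9·Σk + 11·n
= 9·78 + 11·12
= 702 + 132 = 834

Σ = 834


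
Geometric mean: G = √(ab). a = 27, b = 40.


GM = √(27×40) = √1080 = 32.8634

GM = 32.8634


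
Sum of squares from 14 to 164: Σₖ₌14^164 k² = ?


Σₖ₌14^164 k² = Σₖ₌₁^164 k² − Σₖ₌₁^13 k²
= 164·165·329/6 − 13·14·27/6
= 1483790 − 819 = 1482971

Σk² = 1482971


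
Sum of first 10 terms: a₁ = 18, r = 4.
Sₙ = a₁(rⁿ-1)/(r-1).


Sₙ = 18×(4^10 - 1)/(4 - 1)
= 18×(1048576 - 1)/3
= 18×1048575/3
= 6291450

S_10 = 6291450


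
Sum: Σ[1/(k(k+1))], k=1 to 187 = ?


1/(k(k+1)) = 1/k - 1/(k+1) (partial fractions)
Telescoping: Σ = 1 - 1/188 = 187/188

Sum = 187/188


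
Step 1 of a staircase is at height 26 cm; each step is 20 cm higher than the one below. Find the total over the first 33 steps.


aₙ = 26 + (33-1)×20 = 666
Sₙ = n(a₁+aₙ)/2 = 33×(26+666)/2
= 33×692/2 = 11418

S_33 = 11418


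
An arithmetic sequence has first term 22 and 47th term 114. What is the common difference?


d = (aₙ - a₁)/(n-1)
= (114 - 22)/(47-1)
= 92/46 = 2

d = 2


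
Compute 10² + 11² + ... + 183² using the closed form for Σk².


Σₖ₌10^183 k² = Σₖ₌₁^183 k² − Σₖ₌₁^9 k²
= 183·184·367/6 − 9·10·19/6
= 2059604 − 285 = 2059319

Σk² = 2059319


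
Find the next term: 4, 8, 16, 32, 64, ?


Pattern: powers of 2: 2ⁿ
Terms: 4, 8, 16, 32, 64
Next term = 128

Next term = 128


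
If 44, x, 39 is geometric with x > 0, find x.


GM = √(44×39) = √1716 = 41.4246

GM = 41.4246


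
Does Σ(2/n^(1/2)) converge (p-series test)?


p-series test: Σ c/n^p converges if p > 1, diverges if p ≤ 1 (constant c > 0 doesn't affect convergence).
p = 1/2
1/2 ≤ 1 → DIVERGES

Diverges (p = 1/2 ≤ 1)


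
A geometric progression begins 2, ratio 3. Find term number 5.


aₙ = a₁·r^(n-1)
= 2×3^4
= 2×81
= 162

a_5 = 162


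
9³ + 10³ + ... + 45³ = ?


Σₖ₌9^45 k³ = [45·46/2]² − [8·9/2]²
= 1071225 − 1296 = 1069929

Σk³ = 1069929


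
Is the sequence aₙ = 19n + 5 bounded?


aₙ = 19n + 5 → as n→∞, aₙ→∞
No finite upper bound exists
The sequence is UNBOUNDED

Unbounded (aₙ → ∞ as n → ∞)


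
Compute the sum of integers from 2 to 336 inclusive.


Σₖ₌2^336 k = Σₖ₌₁^336 k − Σₖ₌₁^1 k
= 336·337/2 − 1·2/2
= 56616 − 1 = 56615

Σk = 56615


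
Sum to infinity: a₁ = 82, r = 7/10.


S∞ = a₁/(1-r) = 82/(1 - 7/10)
= 82/(3/10)
= 820/3

S∞ = 820/3


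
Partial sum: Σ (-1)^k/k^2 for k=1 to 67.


S = -1 + 1/4 - 1/9 + 1/16 - 1/25 + 1/36 - 1/49 + 1/64 ± ...
= -0.8226
(Full series converges to -π²/12 ≈ -0.8225)

S_67 = -0.8226


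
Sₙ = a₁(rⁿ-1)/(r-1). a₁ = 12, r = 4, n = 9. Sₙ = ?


Sₙ = 12×(4^9 - 1)/(4 - 1)
= 12×(262144 - 1)/3
= 12×262143/3
= 1048572

S_9 = 1048572


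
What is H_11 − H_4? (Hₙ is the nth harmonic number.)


Σₖ₌5^11 1/k = 1/5 + 1/6 + 1/7 + 1/8 + 1/9 + 1/10 + 1/11
= 25961/27720
≈ 0.9365

Sum = 25961/27720 ≈ 0.9365


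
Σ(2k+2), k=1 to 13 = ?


Σ(2k+2) = 2·Σk + 2·n
= 2·91 + 2·13
= 182 + 26 = 208

Σ = 208


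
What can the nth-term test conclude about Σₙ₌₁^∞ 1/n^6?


lim(n→∞) 1/n^6 = 0
lim aₙ = 0 → nth-term test is INCONCLUSIVE
(Need other tests; this is actually a convergent p-series with p=6 > 1)

Inconclusive (lim aₙ = 0; need another test)


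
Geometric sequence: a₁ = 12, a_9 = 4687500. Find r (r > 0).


r^(n-1) = aₙ/a₁
r^8 = 4687500/12 = 390625
r = 390625^(1/8)
= ±5; taking r > 0 gives r = 5

r = 5


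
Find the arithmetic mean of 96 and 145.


AM = (96 + 145)/2 = 241/2 = 120.5

AM = 120.5


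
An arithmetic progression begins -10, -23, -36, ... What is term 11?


aₙ = a₁ + (n-1)d
= -10 + (11-1)×-13
= -10 - 130
= -140

a_11 = -140


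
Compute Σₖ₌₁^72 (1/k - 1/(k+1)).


Telescoping: adjacent terms cancel.
= 1/1 - 1/73
= 1 - 1/73 = 72/73

Sum = 72/73


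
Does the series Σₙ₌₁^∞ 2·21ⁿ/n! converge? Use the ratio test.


aₙ = 2·21^n/n!
a_{n+1}/aₙ = 21^(n+1)/(n+1)! × n!/21^n  (constant 2 cancels)
= 21/(n+1)
L = lim(n→∞) 21/(n+1) = 0
L < 1 → series CONVERGES

Converges (ratio test: L = 0 < 1)


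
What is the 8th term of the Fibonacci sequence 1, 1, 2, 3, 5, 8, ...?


Fibonacci sequence: 1, 1, 2, 3, 5, 8, 13, 21
F(8) = 21

F(8) = 21


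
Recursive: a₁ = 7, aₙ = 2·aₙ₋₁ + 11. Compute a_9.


Computing step by step:
a_1 = 7
a_2 = 25
a_3 = 61
a_4 = 133
a_5 = 277
a_6 = 565
a_7 = 1141
a_8 = 2293
a_9 = 4597


a_9 = 4597


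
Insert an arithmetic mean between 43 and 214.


AM = (43 + 214)/2 = 257/2 = 128.5

AM = 128.5


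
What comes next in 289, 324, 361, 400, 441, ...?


Pattern: perfect squares: n²
Terms: 289, 324, 361, 400, 441
Next term = 484

Next term = 484


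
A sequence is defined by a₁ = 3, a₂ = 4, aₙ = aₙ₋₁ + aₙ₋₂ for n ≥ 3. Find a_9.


Computing iteratively: 3, 4, 7, 11, 18, 29, 47, 76, 123
a_9 = 123

a_9 = 123


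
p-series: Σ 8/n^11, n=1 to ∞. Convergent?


p-series test: Σ c/n^p converges if p > 1, diverges if p ≤ 1 (constant c > 0 doesn't affect convergence).
p = 11
11 > 1 → CONVERGES

Converges (p = 11 > 1)


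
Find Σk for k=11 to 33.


Σₖ₌11^33 k = Σₖ₌₁^33 k − Σₖ₌₁^10 k
= 33·34/2 − 10·11/2
= 561 − 55 = 506

Σk = 506


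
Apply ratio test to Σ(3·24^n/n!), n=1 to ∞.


aₙ = 3·24^n/n!
a_{n+1}/aₙ = 24^(n+1)/(n+1)! × n!/24^n  (constant 3 cancels)
= 24/(n+1)
L = lim(n→∞) 24/(n+1) = 0
L < 1 → series CONVERGES

Converges (ratio test: L = 0 < 1)


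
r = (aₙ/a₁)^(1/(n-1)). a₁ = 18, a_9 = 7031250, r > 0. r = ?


r^(n-1) = aₙ/a₁
r^8 = 7031250/18 = 390625
r = 390625^(1/8)
= ±5; taking r > 0 gives r = 5

r = 5


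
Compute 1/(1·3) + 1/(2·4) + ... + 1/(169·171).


1/(k(k+2)) = (1/2)·(1/k - 1/(k+2)) (partial fractions)
Telescoping: Σ = (1/2)·(1 + 1/2 - 1/170 - 1/171) = 10816/14535

Sum = 10816/14535


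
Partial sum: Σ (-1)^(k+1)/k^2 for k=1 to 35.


S = 1 - 1/4 + 1/9 - 1/16 + 1/25 - 1/36 + 1/49 - 1/64 ± ...
= 0.8229
(Full series converges to +π²/12 ≈ +0.8225)

S_35 = 0.8229


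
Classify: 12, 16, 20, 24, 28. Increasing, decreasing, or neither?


Differences: 4, 4, 4, 4
All differences > 0 → strictly INCREASING

Monotonically increasing


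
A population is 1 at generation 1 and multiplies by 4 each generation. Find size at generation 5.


aₙ = a₁·r^(n-1)
= 1×4^4
= 1×256
= 256

a_5 = 256


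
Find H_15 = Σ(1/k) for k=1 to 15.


H_15 = 1/1 + 1/2 + 1/3 + ... + 1/15
= 1195757/360360
≈ 3.3182

H_15 = 1195757/360360 ≈ 3.3182


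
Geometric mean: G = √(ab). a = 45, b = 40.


GM = √(45×40) = √1800 = 42.4264

GM = 42.4264


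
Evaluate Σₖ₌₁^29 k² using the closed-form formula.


n = 29
n(n+1)(2n+1)/6 = 29×30×59/6
= 51330/6 = 8555

Σk² = 8555


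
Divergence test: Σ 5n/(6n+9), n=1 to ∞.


lim(n→∞) 5n/(6n+9) = 5/6 = 5/6  (divide numerator and denominator by n)
lim aₙ = 5/6 ≠ 0 → series DIVERGES

Diverges (lim aₙ = 5/6 ≠ 0)


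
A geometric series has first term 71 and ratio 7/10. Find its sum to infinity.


S∞ = a₁/(1-r) = 71/(1 - 7/10)
= 71/(3/10)
= 710/3

S∞ = 710/3


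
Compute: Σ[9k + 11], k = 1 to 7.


Σ(9k+11) = 9·Σk + 11·n
= 9·28 + 11·7
= 252 + 77 = 329

Σ = 329


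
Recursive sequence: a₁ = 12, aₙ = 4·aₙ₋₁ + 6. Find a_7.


Computing step by step:
a_1 = 12
a_2 = 54
a_3 = 222
a_4 = 894
a_5 = 3582
a_6 = 14334
a_7 = 57342


a_7 = 57342


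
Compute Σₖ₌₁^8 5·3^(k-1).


Sₙ = 5×(3^8 - 1)/(3 - 1)
= 5×(6561 - 1)/2
= 5×6560/2
= 16400

S_8 = 16400


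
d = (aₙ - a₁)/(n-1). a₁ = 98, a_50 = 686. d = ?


d = (aₙ - a₁)/(n-1)
= (686 - 98)/(50-1)
= 588/49 = 12

d = 12


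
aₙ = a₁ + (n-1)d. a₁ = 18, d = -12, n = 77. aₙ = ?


aₙ = a₁ + (n-1)d
= 18 + (77-1)×-12
= 18 - 912
= -894

a_77 = -894


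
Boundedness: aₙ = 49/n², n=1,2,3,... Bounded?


a₁ = 49, a₂ = 49/4, a₃ = 49/9, ...
0 < aₙ ≤ 49 for all n ≥ 1
The sequence IS bounded

Bounded (0 < aₙ ≤ 49)


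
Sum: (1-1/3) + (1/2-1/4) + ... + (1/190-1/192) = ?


Telescoping with gap 2: two head and two tail terms survive.
= (1 + 1/2) - (1/191 + 1/192)
= 3/2 - 1/191 - 1/192 = 54625/36672

Sum = 54625/36672


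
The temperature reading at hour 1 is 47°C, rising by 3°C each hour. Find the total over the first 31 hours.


aₙ = 47 + (31-1)×3 = 137
Sₙ = n(a₁+aₙ)/2 = 31×(47+137)/2
= 31×184/2 = 2852

S_31 = 2852


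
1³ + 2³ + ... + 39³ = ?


n(n+1)/2 = 39×40/2 = 780
Σk³ = 780² = 608400

Σk³ = 608400


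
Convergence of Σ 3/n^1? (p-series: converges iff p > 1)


p-series test: Σ c/n^p converges if p > 1, diverges if p ≤ 1 (constant c > 0 doesn't affect convergence).
p = 1
1 ≤ 1 → DIVERGES

Diverges (p = 1 ≤ 1)
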